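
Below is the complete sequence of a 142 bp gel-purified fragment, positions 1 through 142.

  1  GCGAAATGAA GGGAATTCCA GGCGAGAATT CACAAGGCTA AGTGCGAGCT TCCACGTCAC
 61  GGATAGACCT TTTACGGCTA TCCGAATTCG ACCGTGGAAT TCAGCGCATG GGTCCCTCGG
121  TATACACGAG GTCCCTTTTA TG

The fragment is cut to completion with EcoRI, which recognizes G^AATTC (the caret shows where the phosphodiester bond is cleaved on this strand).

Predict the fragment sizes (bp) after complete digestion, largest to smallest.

58, 45, 13, 13, 13 bp

EcoRI sites (GAATTC) start at positions 13, 26, 84, 97.
EcoRI cuts after the first base of each site, so after positions 13, 26, 84, 97.
Linear molecule, 4 cuts → 5 fragments:
  1–13 → 13 bp
  14–26 → 13 bp
  27–84 → 58 bp
  85–97 → 13 bp
  98–142 → 45 bp
Sorted largest to smallest: 58, 45, 13, 13, 13 bp.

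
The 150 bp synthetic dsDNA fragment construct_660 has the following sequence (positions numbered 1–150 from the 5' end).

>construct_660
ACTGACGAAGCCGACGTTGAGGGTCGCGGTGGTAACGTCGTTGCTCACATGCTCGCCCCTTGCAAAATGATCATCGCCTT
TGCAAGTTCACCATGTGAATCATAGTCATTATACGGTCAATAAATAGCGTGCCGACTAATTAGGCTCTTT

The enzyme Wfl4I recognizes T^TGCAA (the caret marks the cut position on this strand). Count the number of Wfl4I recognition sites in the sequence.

2

TTGCAA occurs starting at positions 60, 80.
Wfl4I cuts at 2 sites.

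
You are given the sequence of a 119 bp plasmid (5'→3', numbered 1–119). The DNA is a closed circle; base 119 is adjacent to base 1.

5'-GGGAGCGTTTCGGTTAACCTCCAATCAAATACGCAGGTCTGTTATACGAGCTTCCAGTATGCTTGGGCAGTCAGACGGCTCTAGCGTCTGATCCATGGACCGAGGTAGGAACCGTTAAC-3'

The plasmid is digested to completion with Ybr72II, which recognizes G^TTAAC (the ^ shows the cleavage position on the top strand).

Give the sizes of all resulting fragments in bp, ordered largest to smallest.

101, 18 bp

Ybr72II sites (GTTAAC) start at positions 13, 114.
Ybr72II cuts after the first base of each site, so after positions 13, 114.
Circular molecule, 2 cuts → 2 fragments:
  14–114 → 101 bp
  115–119 then 1–13 → 5 + 13 = 18 bp
Sorted largest to smallest: 101, 18 bp.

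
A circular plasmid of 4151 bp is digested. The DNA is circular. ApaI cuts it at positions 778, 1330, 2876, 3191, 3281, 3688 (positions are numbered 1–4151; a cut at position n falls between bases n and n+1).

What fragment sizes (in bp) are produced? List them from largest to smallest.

Circular molecule, 6 cuts → 6 fragments:
  1330 − 778 = 552 bp
  2876 − 1330 = 1546 bp
  3191 − 2876 = 315 bp
  3281 − 3191 = 90 bp
  3688 − 3281 = 407 bp
  wrap: 4151 − 3688 + 778 = 1241 bp
Sorted largest to smallest: 1546, 1241, 552, 407, 315, 90 bp.

1546, 1241, 552, 407, 315, 90 bp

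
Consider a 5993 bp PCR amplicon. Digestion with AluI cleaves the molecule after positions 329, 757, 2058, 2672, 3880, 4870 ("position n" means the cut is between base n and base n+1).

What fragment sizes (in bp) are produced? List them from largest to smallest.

Linear molecule, 6 cuts → 7 fragments:
  329 − 0 = 329 bp
  757 − 329 = 428 bp
  2058 − 757 = 1301 bp
  2672 − 2058 = 614 bp
  3880 − 2672 = 1208 bp
  4870 − 3880 = 990 bp
  5993 − 4870 = 1123 bp
Sorted largest to smallest: 1301, 1208, 1123, 990, 614, 428, 329 bp.

1301, 1208, 1123, 990, 614, 428, 329 bp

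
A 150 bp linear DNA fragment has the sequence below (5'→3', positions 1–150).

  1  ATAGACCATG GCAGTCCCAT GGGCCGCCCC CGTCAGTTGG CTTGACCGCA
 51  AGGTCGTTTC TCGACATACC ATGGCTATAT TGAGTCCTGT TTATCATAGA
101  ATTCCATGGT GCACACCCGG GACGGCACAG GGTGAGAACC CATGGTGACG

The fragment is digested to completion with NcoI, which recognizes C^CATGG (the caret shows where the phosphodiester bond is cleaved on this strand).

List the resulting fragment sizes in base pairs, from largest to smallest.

NcoI sites (CCATGG) start at positions 6, 17, 69, 104, 140.
NcoI cuts after the first base of each site, so after positions 6, 17, 69, 104, 140.
Linear molecule, 5 cuts → 6 fragments:
  1–6 → 6 bp
  7–17 → 11 bp
  18–69 → 52 bp
  70–104 → 35 bp
  105–140 → 36 bp
  141–150 → 10 bp
Sorted largest to smallest: 52, 36, 35, 11, 10, 6 bp.

52, 36, 35, 11, 10, 6 bp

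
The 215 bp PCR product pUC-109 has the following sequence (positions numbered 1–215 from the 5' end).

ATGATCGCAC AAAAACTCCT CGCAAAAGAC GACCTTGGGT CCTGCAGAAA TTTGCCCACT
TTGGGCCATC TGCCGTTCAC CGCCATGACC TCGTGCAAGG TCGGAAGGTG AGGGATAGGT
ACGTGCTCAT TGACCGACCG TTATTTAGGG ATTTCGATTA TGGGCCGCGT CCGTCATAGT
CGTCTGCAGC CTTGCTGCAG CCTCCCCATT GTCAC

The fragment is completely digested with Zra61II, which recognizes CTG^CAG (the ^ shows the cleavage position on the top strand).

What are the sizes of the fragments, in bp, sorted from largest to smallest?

Zra61II sites (CTGCAG) start at positions 42, 184, 195.
Zra61II cuts after base 3 of each site, so after positions 44, 186, 197.
Linear molecule, 3 cuts → 4 fragments:
  1–44 → 44 bp
  45–186 → 142 bp
  187–197 → 11 bp
  198–215 → 18 bp
Sorted largest to smallest: 142, 44, 18, 11 bp.

142, 44, 18, 11 bp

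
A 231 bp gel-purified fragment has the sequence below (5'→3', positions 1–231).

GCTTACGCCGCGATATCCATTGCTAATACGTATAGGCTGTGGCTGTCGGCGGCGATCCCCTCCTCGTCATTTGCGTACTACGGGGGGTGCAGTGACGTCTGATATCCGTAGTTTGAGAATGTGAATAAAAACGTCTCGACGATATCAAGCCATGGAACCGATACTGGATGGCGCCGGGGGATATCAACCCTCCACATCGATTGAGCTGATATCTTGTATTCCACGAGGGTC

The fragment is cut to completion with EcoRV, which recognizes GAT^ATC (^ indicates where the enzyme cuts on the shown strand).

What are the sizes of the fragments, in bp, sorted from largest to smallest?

89, 40, 39, 28, 21, 14 bp

EcoRV sites (GATATC) start at positions 12, 101, 141, 180, 208.
EcoRV cuts after base 3 of each site, so after positions 14, 103, 143, 182, 210.
Linear molecule, 5 cuts → 6 fragments:
  1–14 → 14 bp
  15–103 → 89 bp
  104–143 → 40 bp
  144–182 → 39 bp
  183–210 → 28 bp
  211–231 → 21 bp
Sorted largest to smallest: 89, 40, 39, 28, 21, 14 bp.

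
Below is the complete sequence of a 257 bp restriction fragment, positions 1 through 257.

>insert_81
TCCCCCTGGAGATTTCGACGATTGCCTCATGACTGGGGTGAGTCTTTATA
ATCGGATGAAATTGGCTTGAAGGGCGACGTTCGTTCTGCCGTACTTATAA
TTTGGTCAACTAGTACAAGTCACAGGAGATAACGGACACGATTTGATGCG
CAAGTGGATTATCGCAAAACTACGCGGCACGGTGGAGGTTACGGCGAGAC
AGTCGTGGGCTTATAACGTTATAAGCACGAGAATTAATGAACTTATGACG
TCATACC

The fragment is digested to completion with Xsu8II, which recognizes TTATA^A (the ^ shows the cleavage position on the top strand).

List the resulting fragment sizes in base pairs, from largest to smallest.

Xsu8II sites (TTATAA) start at positions 46, 95, 211, 219.
Xsu8II cuts after base 5 of each site (before the last base), so after positions 50, 99, 215, 223.
Linear molecule, 4 cuts → 5 fragments:
  1–50 → 50 bp
  51–99 → 49 bp
  100–215 → 116 bp
  216–223 → 8 bp
  224–257 → 34 bp
Sorted largest to smallest: 116, 50, 49, 34, 8 bp.

116, 50, 49, 34, 8 bp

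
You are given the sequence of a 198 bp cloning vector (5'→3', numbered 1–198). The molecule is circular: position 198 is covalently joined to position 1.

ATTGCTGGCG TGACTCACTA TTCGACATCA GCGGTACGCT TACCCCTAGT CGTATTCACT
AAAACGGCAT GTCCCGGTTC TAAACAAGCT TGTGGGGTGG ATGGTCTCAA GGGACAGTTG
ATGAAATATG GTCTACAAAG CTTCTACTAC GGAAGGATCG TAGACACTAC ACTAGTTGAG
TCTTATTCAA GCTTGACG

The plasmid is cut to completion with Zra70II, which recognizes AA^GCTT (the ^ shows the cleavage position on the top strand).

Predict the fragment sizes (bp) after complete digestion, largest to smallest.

Zra70II sites (AAGCTT) start at positions 86, 138, 189.
Zra70II cuts after base 2 of each site, so after positions 87, 139, 190.
Circular molecule, 3 cuts → 3 fragments:
  88–139 → 52 bp
  140–190 → 51 bp
  191–198 then 1–87 → 8 + 87 = 95 bp
Sorted largest to smallest: 95, 52, 51 bp.

95, 52, 51 bp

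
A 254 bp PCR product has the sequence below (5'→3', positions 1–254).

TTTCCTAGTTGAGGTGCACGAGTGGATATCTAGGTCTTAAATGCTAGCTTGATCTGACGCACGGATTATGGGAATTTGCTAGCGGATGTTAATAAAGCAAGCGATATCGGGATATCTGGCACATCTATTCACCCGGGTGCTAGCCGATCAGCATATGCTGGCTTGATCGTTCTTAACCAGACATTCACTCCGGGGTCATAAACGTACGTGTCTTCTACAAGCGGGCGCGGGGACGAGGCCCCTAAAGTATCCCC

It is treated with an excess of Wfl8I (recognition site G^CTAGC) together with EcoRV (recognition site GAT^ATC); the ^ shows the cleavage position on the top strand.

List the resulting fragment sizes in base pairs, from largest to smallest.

115, 35, 27, 27, 26, 16, 8 bp

Wfl8I sites (GCTAGC) start at positions 43, 78, 139.
Wfl8I cuts after the first base of each site, so after positions 43, 78, 139.
EcoRV sites (GATATC) start at positions 25, 103, 111.
EcoRV cuts after base 3 of each site, so after positions 27, 105, 113.
Combined cut positions: 27, 43, 78, 105, 113, 139.
Linear molecule, 6 cuts → 7 fragments:
  1–27 → 27 bp
  28–43 → 16 bp
  44–78 → 35 bp
  79–105 → 27 bp
  106–113 → 8 bp
  114–139 → 26 bp
  140–254 → 115 bp
Sorted largest to smallest: 115, 35, 27, 27, 26, 16, 8 bp.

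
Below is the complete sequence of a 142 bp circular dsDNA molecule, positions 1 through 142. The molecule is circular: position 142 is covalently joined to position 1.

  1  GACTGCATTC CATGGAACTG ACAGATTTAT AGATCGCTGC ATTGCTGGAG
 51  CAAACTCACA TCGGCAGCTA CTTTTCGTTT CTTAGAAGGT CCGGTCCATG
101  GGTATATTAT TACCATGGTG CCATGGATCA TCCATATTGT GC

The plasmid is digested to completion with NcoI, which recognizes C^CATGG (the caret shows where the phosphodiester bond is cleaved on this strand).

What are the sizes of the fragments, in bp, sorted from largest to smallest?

86, 31, 17, 8 bp

NcoI sites (CCATGG) start at positions 10, 96, 113, 121.
NcoI cuts after the first base of each site, so after positions 10, 96, 113, 121.
Circular molecule, 4 cuts → 4 fragments:
  11–96 → 86 bp
  97–113 → 17 bp
  114–121 → 8 bp
  122–142 then 1–10 → 21 + 10 = 31 bp
Sorted largest to smallest: 86, 31, 17, 8 bp.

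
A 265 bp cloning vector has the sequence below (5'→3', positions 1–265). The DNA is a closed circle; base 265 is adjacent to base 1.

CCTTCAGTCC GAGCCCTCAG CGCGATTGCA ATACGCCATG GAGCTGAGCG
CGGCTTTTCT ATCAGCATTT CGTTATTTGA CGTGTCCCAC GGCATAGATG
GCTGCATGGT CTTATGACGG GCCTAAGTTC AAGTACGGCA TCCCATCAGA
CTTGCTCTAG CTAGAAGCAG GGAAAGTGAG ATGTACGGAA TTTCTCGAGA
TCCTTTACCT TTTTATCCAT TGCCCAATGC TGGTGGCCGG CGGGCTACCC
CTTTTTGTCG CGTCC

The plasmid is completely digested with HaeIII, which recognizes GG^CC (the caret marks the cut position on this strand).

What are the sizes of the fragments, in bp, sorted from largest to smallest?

150, 115 bp

HaeIII sites (GGCC) start at positions 120, 235.
HaeIII cuts after base 2 of each site, so after positions 121, 236.
Circular molecule, 2 cuts → 2 fragments:
  122–236 → 115 bp
  237–265 then 1–121 → 29 + 121 = 150 bp
Sorted largest to smallest: 150, 115 bp.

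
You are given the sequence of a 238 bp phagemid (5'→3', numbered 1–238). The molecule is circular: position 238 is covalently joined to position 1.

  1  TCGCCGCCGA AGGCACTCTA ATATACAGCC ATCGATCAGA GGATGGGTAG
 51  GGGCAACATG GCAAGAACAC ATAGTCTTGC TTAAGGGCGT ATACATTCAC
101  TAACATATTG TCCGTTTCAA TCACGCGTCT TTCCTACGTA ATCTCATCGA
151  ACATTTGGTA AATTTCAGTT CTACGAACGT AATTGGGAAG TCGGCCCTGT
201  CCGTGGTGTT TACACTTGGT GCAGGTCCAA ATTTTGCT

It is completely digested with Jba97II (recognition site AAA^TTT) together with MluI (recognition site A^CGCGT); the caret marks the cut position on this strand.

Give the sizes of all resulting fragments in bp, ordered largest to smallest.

Jba97II sites (AAATTT) start at positions 160, 229.
Jba97II cuts after base 3 of each site, so after positions 162, 231.
The MluI site (ACGCGT) starts at position 123.
MluI cuts after the first base of each site, so after position 123.
Combined cut positions: 123, 162, 231.
Circular molecule, 3 cuts → 3 fragments:
  124–162 → 39 bp
  163–231 → 69 bp
  232–238 then 1–123 → 7 + 123 = 130 bp
Sorted largest to smallest: 130, 69, 39 bp.

130, 69, 39 bp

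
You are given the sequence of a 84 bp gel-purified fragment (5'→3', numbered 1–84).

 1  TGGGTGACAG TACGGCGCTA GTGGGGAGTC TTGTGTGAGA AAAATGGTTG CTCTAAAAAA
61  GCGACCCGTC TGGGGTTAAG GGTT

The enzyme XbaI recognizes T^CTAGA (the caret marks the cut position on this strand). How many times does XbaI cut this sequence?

No occurrence of TCTAGA is present in the sequence.
XbaI does not cut: 0 sites.

0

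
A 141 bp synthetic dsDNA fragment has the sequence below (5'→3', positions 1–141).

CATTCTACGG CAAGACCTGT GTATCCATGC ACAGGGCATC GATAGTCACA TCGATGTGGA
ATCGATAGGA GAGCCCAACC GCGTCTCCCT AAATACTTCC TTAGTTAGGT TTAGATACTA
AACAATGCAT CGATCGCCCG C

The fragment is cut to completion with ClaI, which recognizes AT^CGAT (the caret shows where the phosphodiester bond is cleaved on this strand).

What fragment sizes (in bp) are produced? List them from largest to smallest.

68, 39, 12, 11, 11 bp

ClaI sites (ATCGAT) start at positions 38, 50, 61, 129.
ClaI cuts after base 2 of each site, so after positions 39, 51, 62, 130.
Linear molecule, 4 cuts → 5 fragments:
  1–39 → 39 bp
  40–51 → 12 bp
  52–62 → 11 bp
  63–130 → 68 bp
  131–141 → 11 bp
Sorted largest to smallest: 68, 39, 12, 11, 11 bp.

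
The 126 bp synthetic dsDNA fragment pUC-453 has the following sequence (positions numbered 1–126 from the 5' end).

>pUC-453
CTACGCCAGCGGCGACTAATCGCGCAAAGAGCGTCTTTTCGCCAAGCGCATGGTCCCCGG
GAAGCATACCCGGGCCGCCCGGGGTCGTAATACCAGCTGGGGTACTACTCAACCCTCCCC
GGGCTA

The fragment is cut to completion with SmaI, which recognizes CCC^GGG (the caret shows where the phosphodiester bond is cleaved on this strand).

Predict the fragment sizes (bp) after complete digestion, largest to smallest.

SmaI sites (CCCGGG) start at positions 56, 69, 78, 118.
SmaI cuts after base 3 of each site, so after positions 58, 71, 80, 120.
Linear molecule, 4 cuts → 5 fragments:
  1–58 → 58 bp
  59–71 → 13 bp
  72–80 → 9 bp
  81–120 → 40 bp
  121–126 → 6 bp
Sorted largest to smallest: 58, 40, 13, 9, 6 bp.

58, 40, 13, 9, 6 bp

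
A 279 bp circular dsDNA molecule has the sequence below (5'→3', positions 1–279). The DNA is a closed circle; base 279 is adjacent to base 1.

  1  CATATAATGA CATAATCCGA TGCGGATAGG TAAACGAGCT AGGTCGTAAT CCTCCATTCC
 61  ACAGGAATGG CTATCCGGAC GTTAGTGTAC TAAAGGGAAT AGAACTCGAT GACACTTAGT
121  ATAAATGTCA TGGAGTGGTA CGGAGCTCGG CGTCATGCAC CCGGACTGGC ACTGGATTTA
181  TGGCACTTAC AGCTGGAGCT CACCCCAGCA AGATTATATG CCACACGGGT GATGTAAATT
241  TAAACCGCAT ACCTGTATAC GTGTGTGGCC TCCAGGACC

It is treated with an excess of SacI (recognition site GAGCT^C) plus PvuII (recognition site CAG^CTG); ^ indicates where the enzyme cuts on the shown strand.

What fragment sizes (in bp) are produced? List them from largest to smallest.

SacI sites (GAGCTC) start at positions 143, 196.
SacI cuts after base 5 of each site (before the last base), so after positions 147, 200.
The PvuII site (CAGCTG) starts at position 190.
PvuII cuts after base 3 of each site, so after position 192.
Combined cut positions: 147, 192, 200.
Circular molecule, 3 cuts → 3 fragments:
  148–192 → 45 bp
  193–200 → 8 bp
  201–279 then 1–147 → 79 + 147 = 226 bp
Sorted largest to smallest: 226, 45, 8 bp.

226, 45, 8 bp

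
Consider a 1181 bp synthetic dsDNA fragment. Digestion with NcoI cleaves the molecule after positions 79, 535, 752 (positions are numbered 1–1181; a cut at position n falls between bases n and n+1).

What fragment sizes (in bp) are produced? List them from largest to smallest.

Linear molecule, 3 cuts → 4 fragments:
  79 − 0 = 79 bp
  535 − 79 = 456 bp
  752 − 535 = 217 bp
  1181 − 752 = 429 bp
Sorted largest to smallest: 456, 429, 217, 79 bp.

456, 429, 217, 79 bp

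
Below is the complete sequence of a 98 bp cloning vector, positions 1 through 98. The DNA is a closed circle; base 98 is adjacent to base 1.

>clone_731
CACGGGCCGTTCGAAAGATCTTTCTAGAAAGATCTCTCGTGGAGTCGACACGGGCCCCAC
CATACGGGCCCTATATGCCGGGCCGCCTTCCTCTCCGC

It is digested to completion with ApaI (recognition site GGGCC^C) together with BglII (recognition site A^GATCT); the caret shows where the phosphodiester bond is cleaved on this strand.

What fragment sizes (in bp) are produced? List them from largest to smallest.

44, 26, 14, 14 bp

ApaI sites (GGGCCC) start at positions 52, 66.
ApaI cuts after base 5 of each site (before the last base), so after positions 56, 70.
BglII sites (AGATCT) start at positions 16, 30.
BglII cuts after the first base of each site, so after positions 16, 30.
Combined cut positions: 16, 30, 56, 70.
Circular molecule, 4 cuts → 4 fragments:
  17–30 → 14 bp
  31–56 → 26 bp
  57–70 → 14 bp
  71–98 then 1–16 → 28 + 16 = 44 bp
Sorted largest to smallest: 44, 26, 14, 14 bp.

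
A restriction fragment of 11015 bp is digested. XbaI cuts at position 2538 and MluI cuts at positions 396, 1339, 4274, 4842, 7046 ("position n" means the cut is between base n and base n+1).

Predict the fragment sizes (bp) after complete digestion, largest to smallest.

Combined cut positions (sorted): 396, 1339, 2538, 4274, 4842, 7046.
Linear molecule, 6 cuts → 7 fragments:
  396 − 0 = 396 bp
  1339 − 396 = 943 bp
  2538 − 1339 = 1199 bp
  4274 − 2538 = 1736 bp
  4842 − 4274 = 568 bp
  7046 − 4842 = 2204 bp
  11015 − 7046 = 3969 bp
Sorted largest to smallest: 3969, 2204, 1736, 1199, 943, 568, 396 bp.

3969, 2204, 1736, 1199, 943, 568, 396 bp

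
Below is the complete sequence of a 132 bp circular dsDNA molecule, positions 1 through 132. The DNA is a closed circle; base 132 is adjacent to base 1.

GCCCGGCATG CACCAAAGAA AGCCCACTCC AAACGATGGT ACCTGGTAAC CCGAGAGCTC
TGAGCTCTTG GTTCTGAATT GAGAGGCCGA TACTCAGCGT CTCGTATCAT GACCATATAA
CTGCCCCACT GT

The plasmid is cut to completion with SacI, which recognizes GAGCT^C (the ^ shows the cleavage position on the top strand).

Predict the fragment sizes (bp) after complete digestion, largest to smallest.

SacI sites (GAGCTC) start at positions 55, 62.
SacI cuts after base 5 of each site (before the last base), so after positions 59, 66.
Circular molecule, 2 cuts → 2 fragments:
  60–66 → 7 bp
  67–132 then 1–59 → 66 + 59 = 125 bp
Sorted largest to smallest: 125, 7 bp.

125, 7 bp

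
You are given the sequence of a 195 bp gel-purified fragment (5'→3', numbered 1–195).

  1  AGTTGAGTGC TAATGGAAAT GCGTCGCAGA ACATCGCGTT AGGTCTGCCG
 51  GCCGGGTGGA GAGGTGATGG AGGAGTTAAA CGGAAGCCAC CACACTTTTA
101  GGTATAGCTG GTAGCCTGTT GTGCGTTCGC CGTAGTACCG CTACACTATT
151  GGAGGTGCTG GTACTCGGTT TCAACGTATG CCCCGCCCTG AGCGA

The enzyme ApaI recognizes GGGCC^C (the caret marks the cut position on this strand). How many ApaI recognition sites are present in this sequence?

0

No occurrence of GGGCCC is present in the sequence.
ApaI does not cut: 0 sites.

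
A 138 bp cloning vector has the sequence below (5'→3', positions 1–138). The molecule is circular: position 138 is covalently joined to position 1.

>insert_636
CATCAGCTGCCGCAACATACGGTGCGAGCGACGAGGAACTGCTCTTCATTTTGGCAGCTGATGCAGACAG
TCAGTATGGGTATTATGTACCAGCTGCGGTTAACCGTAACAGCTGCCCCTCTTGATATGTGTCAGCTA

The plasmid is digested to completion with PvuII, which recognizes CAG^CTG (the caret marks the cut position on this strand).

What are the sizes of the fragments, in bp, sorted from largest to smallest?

51, 36, 32, 19 bp

PvuII sites (CAGCTG) start at positions 4, 55, 91, 110.
PvuII cuts after base 3 of each site, so after positions 6, 57, 93, 112.
Circular molecule, 4 cuts → 4 fragments:
  7–57 → 51 bp
  58–93 → 36 bp
  94–112 → 19 bp
  113–138 then 1–6 → 26 + 6 = 32 bp
Sorted largest to smallest: 51, 36, 32, 19 bp.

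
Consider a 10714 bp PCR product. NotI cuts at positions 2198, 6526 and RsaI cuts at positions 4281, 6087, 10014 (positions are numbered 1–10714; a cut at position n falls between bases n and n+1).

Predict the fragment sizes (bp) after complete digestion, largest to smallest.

Combined cut positions (sorted): 2198, 4281, 6087, 6526, 10014.
Linear molecule, 5 cuts → 6 fragments:
  2198 − 0 = 2198 bp
  4281 − 2198 = 2083 bp
  6087 − 4281 = 1806 bp
  6526 − 6087 = 439 bp
  10014 − 6526 = 3488 bp
  10714 − 10014 = 700 bp
Sorted largest to smallest: 3488, 2198, 2083, 1806, 700, 439 bp.

3488, 2198, 2083, 1806, 700, 439 bp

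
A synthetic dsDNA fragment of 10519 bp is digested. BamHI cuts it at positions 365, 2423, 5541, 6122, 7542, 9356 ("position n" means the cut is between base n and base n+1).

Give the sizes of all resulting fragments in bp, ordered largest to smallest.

3118, 2058, 1814, 1420, 1163, 581, 365 bp

Linear molecule, 6 cuts → 7 fragments:
  365 − 0 = 365 bp
  2423 − 365 = 2058 bp
  5541 − 2423 = 3118 bp
  6122 − 5541 = 581 bp
  7542 − 6122 = 1420 bp
  9356 − 7542 = 1814 bp
  10519 − 9356 = 1163 bp
Sorted largest to smallest: 3118, 2058, 1814, 1420, 1163, 581, 365 bp.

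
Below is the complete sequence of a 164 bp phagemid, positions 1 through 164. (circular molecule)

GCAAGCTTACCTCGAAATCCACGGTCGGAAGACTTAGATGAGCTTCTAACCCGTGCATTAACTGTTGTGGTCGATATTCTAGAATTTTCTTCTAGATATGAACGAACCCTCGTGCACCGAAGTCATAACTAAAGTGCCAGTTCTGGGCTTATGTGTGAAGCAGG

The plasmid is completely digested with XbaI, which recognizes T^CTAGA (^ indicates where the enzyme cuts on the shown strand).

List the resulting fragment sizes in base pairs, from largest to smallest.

XbaI sites (TCTAGA) start at positions 78, 91.
XbaI cuts after the first base of each site, so after positions 78, 91.
Circular molecule, 2 cuts → 2 fragments:
  79–91 → 13 bp
  92–164 then 1–78 → 73 + 78 = 151 bp
Sorted largest to smallest: 151, 13 bp.

151, 13 bp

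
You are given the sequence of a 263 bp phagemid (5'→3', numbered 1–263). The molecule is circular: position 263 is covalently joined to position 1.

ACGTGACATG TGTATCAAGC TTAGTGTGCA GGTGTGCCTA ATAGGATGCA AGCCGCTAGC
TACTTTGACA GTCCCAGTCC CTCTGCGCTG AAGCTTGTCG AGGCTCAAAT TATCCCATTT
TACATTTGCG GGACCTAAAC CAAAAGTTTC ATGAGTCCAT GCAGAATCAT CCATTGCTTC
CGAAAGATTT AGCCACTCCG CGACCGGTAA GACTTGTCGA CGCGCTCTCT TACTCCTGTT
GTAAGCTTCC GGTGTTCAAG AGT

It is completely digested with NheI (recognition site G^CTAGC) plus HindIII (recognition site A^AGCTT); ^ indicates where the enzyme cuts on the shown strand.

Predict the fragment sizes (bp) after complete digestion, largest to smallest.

152, 38, 37, 36 bp

The NheI site (GCTAGC) starts at position 55.
NheI cuts after the first base of each site, so after position 55.
HindIII sites (AAGCTT) start at positions 17, 91, 243.
HindIII cuts after the first base of each site, so after positions 17, 91, 243.
Combined cut positions: 17, 55, 91, 243.
Circular molecule, 4 cuts → 4 fragments:
  18–55 → 38 bp
  56–91 → 36 bp
  92–243 → 152 bp
  244–263 then 1–17 → 20 + 17 = 37 bp
Sorted largest to smallest: 152, 38, 37, 36 bp.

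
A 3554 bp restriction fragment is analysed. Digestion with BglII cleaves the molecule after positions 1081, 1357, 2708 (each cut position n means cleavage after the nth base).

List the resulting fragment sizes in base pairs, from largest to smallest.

Linear molecule, 3 cuts → 4 fragments:
  1081 − 0 = 1081 bp
  1357 − 1081 = 276 bp
  2708 − 1357 = 1351 bp
  3554 − 2708 = 846 bp
Sorted largest to smallest: 1351, 1081, 846, 276 bp.

1351, 1081, 846, 276 bp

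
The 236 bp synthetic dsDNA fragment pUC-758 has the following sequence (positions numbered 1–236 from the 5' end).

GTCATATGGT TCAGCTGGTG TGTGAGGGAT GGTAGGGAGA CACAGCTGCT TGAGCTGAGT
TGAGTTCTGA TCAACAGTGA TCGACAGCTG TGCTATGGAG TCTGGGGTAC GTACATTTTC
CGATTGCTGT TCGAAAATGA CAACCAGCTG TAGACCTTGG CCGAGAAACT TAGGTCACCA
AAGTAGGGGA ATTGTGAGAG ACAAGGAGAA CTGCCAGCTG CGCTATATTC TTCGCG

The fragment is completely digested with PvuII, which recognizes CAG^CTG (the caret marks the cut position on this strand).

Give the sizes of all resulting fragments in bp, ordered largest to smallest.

PvuII sites (CAGCTG) start at positions 12, 43, 85, 145, 215.
PvuII cuts after base 3 of each site, so after positions 14, 45, 87, 147, 217.
Linear molecule, 5 cuts → 6 fragments:
  1–14 → 14 bp
  15–45 → 31 bp
  46–87 → 42 bp
  88–147 → 60 bp
  148–217 → 70 bp
  218–236 → 19 bp
Sorted largest to smallest: 70, 60, 42, 31, 19, 14 bp.

70, 60, 42, 31, 19, 14 bp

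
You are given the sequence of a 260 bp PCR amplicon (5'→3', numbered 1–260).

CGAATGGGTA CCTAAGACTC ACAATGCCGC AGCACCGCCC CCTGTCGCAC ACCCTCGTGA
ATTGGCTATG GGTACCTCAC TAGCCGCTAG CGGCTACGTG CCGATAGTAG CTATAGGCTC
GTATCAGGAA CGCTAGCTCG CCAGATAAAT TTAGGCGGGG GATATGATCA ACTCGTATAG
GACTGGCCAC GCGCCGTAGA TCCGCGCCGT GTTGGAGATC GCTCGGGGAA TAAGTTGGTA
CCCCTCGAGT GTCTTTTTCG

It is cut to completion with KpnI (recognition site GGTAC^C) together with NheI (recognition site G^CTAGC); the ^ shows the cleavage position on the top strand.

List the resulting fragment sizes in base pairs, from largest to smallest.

109, 64, 46, 19, 11, 11 bp

KpnI sites (GGTACC) start at positions 7, 71, 237.
KpnI cuts after base 5 of each site (before the last base), so after positions 11, 75, 241.
NheI sites (GCTAGC) start at positions 86, 132.
NheI cuts after the first base of each site, so after positions 86, 132.
Combined cut positions: 11, 75, 86, 132, 241.
Linear molecule, 5 cuts → 6 fragments:
  1–11 → 11 bp
  12–75 → 64 bp
  76–86 → 11 bp
  87–132 → 46 bp
  133–241 → 109 bp
  242–260 → 19 bp
Sorted largest to smallest: 109, 64, 46, 19, 11, 11 bp.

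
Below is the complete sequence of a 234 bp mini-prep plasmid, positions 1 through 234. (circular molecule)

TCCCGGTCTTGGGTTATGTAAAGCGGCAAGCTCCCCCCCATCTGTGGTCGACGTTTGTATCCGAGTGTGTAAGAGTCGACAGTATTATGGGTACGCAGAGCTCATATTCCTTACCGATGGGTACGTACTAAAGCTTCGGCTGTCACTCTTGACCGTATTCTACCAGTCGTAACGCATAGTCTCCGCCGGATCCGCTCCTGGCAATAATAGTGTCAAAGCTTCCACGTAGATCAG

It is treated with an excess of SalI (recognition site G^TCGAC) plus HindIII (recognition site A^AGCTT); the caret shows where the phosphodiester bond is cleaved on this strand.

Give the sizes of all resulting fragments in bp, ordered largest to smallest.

SalI sites (GTCGAC) start at positions 47, 75.
SalI cuts after the first base of each site, so after positions 47, 75.
HindIII sites (AAGCTT) start at positions 131, 216.
HindIII cuts after the first base of each site, so after positions 131, 216.
Combined cut positions: 47, 75, 131, 216.
Circular molecule, 4 cuts → 4 fragments:
  48–75 → 28 bp
  76–131 → 56 bp
  132–216 → 85 bp
  217–234 then 1–47 → 18 + 47 = 65 bp
Sorted largest to smallest: 85, 65, 56, 28 bp.

85, 65, 56, 28 bp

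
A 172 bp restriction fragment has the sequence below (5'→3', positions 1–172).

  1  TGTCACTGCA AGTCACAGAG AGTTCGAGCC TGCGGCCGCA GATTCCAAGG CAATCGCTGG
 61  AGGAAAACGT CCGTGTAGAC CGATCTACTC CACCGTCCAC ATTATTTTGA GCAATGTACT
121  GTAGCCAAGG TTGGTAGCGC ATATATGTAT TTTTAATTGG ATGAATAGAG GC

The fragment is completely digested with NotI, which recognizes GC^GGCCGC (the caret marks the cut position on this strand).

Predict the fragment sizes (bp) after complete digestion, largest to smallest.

139, 33 bp

The NotI site (GCGGCCGC) starts at position 32.
NotI cuts after base 2 of each site, so after position 33.
Linear molecule, 1 cut → 2 fragments:
  1–33 → 33 bp
  34–172 → 139 bp
Sorted largest to smallest: 139, 33 bp.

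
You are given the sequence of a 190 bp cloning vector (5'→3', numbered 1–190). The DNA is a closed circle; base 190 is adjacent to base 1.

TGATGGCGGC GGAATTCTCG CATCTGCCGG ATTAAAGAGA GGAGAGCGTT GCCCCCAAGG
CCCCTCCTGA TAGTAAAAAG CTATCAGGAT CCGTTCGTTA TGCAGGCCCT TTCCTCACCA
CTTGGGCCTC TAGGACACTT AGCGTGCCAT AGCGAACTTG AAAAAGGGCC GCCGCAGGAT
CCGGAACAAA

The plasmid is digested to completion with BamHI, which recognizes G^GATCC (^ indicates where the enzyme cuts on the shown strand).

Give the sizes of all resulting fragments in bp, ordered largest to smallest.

100, 90 bp

BamHI sites (GGATCC) start at positions 87, 177.
BamHI cuts after the first base of each site, so after positions 87, 177.
Circular molecule, 2 cuts → 2 fragments:
  88–177 → 90 bp
  178–190 then 1–87 → 13 + 87 = 100 bp
Sorted largest to smallest: 100, 90 bp.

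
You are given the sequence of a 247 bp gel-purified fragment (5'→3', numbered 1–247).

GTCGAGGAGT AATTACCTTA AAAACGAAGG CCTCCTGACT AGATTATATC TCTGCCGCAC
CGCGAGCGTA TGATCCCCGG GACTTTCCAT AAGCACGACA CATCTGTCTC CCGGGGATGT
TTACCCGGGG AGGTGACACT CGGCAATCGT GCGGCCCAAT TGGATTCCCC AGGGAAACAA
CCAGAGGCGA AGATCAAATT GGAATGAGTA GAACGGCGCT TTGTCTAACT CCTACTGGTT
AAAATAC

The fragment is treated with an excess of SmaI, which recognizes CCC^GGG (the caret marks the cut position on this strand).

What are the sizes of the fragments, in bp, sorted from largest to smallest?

SmaI sites (CCCGGG) start at positions 76, 110, 124.
SmaI cuts after base 3 of each site, so after positions 78, 112, 126.
Linear molecule, 3 cuts → 4 fragments:
  1–78 → 78 bp
  79–112 → 34 bp
  113–126 → 14 bp
  127–247 → 121 bp
Sorted largest to smallest: 121, 78, 34, 14 bp.

121, 78, 34, 14 bp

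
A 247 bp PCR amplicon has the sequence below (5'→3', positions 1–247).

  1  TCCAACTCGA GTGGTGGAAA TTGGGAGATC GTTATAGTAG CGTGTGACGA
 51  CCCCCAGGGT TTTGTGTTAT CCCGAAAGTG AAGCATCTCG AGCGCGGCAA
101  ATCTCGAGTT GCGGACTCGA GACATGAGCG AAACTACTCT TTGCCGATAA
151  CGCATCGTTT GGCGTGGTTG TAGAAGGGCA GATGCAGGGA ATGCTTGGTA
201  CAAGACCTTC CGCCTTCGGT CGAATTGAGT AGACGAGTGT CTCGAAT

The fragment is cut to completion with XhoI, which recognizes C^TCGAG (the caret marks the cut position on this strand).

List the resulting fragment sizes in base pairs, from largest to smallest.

131, 81, 16, 13, 6 bp

XhoI sites (CTCGAG) start at positions 6, 87, 103, 116.
XhoI cuts after the first base of each site, so after positions 6, 87, 103, 116.
Linear molecule, 4 cuts → 5 fragments:
  1–6 → 6 bp
  7–87 → 81 bp
  88–103 → 16 bp
  104–116 → 13 bp
  117–247 → 131 bp
Sorted largest to smallest: 131, 81, 16, 13, 6 bp.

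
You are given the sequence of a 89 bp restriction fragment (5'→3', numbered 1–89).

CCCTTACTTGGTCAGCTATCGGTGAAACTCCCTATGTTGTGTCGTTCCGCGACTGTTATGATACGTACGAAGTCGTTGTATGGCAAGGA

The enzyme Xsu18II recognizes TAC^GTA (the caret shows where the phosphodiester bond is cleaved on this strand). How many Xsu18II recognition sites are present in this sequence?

TACGTA occurs starting at position 62.
Xsu18II cuts at 1 site.

1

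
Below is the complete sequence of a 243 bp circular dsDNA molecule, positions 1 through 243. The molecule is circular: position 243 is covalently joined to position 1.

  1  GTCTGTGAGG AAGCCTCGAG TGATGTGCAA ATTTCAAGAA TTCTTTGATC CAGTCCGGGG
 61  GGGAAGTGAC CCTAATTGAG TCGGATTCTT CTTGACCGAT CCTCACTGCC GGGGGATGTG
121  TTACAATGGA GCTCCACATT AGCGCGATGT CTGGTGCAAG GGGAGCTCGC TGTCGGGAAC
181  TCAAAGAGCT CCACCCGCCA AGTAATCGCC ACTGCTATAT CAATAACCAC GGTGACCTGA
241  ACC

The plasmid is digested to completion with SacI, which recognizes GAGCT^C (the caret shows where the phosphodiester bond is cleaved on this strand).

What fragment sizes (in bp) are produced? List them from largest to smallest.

186, 34, 23 bp

SacI sites (GAGCTC) start at positions 129, 163, 186.
SacI cuts after base 5 of each site (before the last base), so after positions 133, 167, 190.
Circular molecule, 3 cuts → 3 fragments:
  134–167 → 34 bp
  168–190 → 23 bp
  191–243 then 1–133 → 53 + 133 = 186 bp
Sorted largest to smallest: 186, 34, 23 bp.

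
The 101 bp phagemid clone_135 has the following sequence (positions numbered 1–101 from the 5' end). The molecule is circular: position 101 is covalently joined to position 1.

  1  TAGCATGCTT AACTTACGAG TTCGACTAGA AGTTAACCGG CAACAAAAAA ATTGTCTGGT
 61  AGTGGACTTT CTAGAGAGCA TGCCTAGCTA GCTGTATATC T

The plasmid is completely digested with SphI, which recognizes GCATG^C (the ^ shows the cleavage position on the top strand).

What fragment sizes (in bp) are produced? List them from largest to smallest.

SphI sites (GCATGC) start at positions 3, 78.
SphI cuts after base 5 of each site (before the last base), so after positions 7, 82.
Circular molecule, 2 cuts → 2 fragments:
  8–82 → 75 bp
  83–101 then 1–7 → 19 + 7 = 26 bp
Sorted largest to smallest: 75, 26 bp.

75, 26 bp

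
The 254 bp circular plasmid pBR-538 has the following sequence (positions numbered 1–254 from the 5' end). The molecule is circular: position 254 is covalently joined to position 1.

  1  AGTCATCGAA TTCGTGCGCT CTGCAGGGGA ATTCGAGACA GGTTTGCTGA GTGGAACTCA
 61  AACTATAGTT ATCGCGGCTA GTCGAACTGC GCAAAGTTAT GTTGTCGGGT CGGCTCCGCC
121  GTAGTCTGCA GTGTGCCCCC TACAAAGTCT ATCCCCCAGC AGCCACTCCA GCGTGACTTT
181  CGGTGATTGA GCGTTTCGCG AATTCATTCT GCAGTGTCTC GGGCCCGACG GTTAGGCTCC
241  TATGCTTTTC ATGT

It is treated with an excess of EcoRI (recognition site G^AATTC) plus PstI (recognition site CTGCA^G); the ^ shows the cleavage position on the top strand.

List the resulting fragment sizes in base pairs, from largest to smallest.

101, 70, 49, 17, 13, 4 bp

EcoRI sites (GAATTC) start at positions 8, 29, 200.
EcoRI cuts after the first base of each site, so after positions 8, 29, 200.
PstI sites (CTGCAG) start at positions 21, 126, 209.
PstI cuts after base 5 of each site (before the last base), so after positions 25, 130, 213.
Combined cut positions: 8, 25, 29, 130, 200, 213.
Circular molecule, 6 cuts → 6 fragments:
  9–25 → 17 bp
  26–29 → 4 bp
  30–130 → 101 bp
  131–200 → 70 bp
  201–213 → 13 bp
  214–254 then 1–8 → 41 + 8 = 49 bp
Sorted largest to smallest: 101, 70, 49, 17, 13, 4 bp.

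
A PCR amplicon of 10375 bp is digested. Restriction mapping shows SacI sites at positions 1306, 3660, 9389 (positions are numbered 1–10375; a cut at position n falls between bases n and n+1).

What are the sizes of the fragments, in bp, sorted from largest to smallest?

Linear molecule, 3 cuts → 4 fragments:
  1306 − 0 = 1306 bp
  3660 − 1306 = 2354 bp
  9389 − 3660 = 5729 bp
  10375 − 9389 = 986 bp
Sorted largest to smallest: 5729, 2354, 1306, 986 bp.

5729, 2354, 1306, 986 bp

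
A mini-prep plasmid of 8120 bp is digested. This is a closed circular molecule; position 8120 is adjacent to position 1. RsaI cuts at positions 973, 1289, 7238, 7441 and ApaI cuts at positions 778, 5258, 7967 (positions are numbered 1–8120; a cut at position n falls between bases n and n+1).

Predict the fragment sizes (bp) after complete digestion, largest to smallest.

Combined cut positions (sorted): 778, 973, 1289, 5258, 7238, 7441, 7967.
Circular molecule, 7 cuts → 7 fragments:
  973 − 778 = 195 bp
  1289 − 973 = 316 bp
  5258 − 1289 = 3969 bp
  7238 − 5258 = 1980 bp
  7441 − 7238 = 203 bp
  7967 − 7441 = 526 bp
  wrap: 8120 − 7967 + 778 = 931 bp
Sorted largest to smallest: 3969, 1980, 931, 526, 316, 203, 195 bp.

3969, 1980, 931, 526, 316, 203, 195 bp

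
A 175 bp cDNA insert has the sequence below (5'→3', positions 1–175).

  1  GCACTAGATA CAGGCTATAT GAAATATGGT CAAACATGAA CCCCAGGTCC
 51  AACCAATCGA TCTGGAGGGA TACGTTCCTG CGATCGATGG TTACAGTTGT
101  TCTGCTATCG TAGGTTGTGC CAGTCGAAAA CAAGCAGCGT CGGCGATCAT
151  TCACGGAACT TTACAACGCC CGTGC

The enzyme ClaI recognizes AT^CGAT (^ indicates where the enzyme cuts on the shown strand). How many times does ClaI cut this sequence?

2

ATCGAT occurs starting at positions 56, 83.
ClaI cuts at 2 sites.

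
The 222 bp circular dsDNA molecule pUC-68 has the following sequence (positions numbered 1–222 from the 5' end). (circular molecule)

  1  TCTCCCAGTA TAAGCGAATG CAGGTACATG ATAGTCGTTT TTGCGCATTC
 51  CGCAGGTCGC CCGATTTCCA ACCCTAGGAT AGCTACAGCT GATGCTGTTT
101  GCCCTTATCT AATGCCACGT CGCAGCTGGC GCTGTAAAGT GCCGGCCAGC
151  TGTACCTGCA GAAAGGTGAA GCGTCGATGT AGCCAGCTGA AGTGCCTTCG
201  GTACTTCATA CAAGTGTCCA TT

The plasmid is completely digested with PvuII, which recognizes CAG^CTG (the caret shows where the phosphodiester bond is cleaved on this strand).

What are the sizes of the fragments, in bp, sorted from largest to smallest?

PvuII sites (CAGCTG) start at positions 86, 123, 147, 184.
PvuII cuts after base 3 of each site, so after positions 88, 125, 149, 186.
Circular molecule, 4 cuts → 4 fragments:
  89–125 → 37 bp
  126–149 → 24 bp
  150–186 → 37 bp
  187–222 then 1–88 → 36 + 88 = 124 bp
Sorted largest to smallest: 124, 37, 37, 24 bp.

124, 37, 37, 24 bp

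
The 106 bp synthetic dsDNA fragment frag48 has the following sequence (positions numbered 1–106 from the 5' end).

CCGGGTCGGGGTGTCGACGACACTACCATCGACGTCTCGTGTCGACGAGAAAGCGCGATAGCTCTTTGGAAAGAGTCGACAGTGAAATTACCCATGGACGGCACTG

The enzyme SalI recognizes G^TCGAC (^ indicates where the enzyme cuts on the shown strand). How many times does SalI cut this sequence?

GTCGAC occurs starting at positions 13, 41, 75.
SalI cuts at 3 sites.

3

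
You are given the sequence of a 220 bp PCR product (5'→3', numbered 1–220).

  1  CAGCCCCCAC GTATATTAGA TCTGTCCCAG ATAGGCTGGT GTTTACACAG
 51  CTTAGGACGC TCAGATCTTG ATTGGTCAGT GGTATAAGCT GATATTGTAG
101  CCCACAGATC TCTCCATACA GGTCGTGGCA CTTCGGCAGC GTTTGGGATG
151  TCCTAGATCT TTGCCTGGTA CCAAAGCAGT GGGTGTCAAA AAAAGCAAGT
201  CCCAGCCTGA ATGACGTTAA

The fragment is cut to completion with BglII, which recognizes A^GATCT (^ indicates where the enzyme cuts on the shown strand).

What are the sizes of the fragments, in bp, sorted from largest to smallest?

65, 49, 45, 43, 18 bp

BglII sites (AGATCT) start at positions 18, 63, 106, 155.
BglII cuts after the first base of each site, so after positions 18, 63, 106, 155.
Linear molecule, 4 cuts → 5 fragments:
  1–18 → 18 bp
  19–63 → 45 bp
  64–106 → 43 bp
  107–155 → 49 bp
  156–220 → 65 bp
Sorted largest to smallest: 65, 49, 45, 43, 18 bp.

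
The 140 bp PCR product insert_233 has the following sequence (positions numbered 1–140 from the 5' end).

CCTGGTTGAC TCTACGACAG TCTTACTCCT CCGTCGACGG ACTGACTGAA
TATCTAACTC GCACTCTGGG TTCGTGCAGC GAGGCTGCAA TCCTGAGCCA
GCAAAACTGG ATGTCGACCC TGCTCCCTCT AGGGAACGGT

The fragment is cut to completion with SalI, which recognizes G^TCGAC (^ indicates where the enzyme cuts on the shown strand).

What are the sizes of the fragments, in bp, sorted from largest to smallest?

SalI sites (GTCGAC) start at positions 33, 113.
SalI cuts after the first base of each site, so after positions 33, 113.
Linear molecule, 2 cuts → 3 fragments:
  1–33 → 33 bp
  34–113 → 80 bp
  114–140 → 27 bp
Sorted largest to smallest: 80, 33, 27 bp.

80, 33, 27 bp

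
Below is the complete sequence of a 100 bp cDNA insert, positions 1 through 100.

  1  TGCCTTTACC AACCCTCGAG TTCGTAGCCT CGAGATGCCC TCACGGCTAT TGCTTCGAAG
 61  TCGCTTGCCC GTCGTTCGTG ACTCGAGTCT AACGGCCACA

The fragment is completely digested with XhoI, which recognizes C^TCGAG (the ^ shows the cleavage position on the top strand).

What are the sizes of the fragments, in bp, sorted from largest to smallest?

53, 18, 15, 14 bp

XhoI sites (CTCGAG) start at positions 15, 29, 82.
XhoI cuts after the first base of each site, so after positions 15, 29, 82.
Linear molecule, 3 cuts → 4 fragments:
  1–15 → 15 bp
  16–29 → 14 bp
  30–82 → 53 bp
  83–100 → 18 bp
Sorted largest to smallest: 53, 18, 15, 14 bp.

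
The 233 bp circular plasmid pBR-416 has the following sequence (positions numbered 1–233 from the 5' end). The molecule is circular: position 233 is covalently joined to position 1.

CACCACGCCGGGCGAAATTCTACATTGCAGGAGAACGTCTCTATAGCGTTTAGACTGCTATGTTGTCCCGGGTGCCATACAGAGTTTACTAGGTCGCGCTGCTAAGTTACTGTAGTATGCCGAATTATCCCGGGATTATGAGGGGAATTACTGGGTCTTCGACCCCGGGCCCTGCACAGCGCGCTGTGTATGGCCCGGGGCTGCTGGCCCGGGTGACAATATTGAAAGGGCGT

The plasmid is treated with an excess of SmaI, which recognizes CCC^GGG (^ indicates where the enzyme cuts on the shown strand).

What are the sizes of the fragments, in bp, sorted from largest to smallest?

92, 62, 35, 30, 14 bp

SmaI sites (CCCGGG) start at positions 67, 129, 164, 194, 208.
SmaI cuts after base 3 of each site, so after positions 69, 131, 166, 196, 210.
Circular molecule, 5 cuts → 5 fragments:
  70–131 → 62 bp
  132–166 → 35 bp
  167–196 → 30 bp
  197–210 → 14 bp
  211–233 then 1–69 → 23 + 69 = 92 bp
Sorted largest to smallest: 92, 62, 35, 30, 14 bp.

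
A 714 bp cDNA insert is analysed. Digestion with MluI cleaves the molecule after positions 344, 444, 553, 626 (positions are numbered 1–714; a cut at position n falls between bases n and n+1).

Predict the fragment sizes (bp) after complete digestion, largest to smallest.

Linear molecule, 4 cuts → 5 fragments:
  344 − 0 = 344 bp
  444 − 344 = 100 bp
  553 − 444 = 109 bp
  626 − 553 = 73 bp
  714 − 626 = 88 bp
Sorted largest to smallest: 344, 109, 100, 88, 73 bp.

344, 109, 100, 88, 73 bp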